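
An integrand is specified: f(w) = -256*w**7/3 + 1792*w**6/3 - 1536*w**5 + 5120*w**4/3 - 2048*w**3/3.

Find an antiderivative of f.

An antiderivative is F(w) = -32*w**4*(w - 2)**4/3.

f matches the chain-rule pattern g'(h)*h' with inner function h(w) = 2*w**2 - 4*w; substituting u = h(w) collapses the integral.
Check: d/dw[-32*w**4*(w - 2)**4/3] = -256*w**7/3 + 1792*w**6/3 - 1536*w**5 + 5120*w**4/3 - 2048*w**3/3 = f(w).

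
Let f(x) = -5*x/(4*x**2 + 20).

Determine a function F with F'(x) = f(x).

f matches the chain-rule pattern g'(h)*h' with inner function h(x) = x**2 + 5; substituting u = h(x) collapses the integral.
Check: d/dx[-5*log(x**2 + 5)/8] = -5*x/(4*x**2 + 20) = f(x).

An antiderivative is F(x) = -5*log(x**2 + 5)/8.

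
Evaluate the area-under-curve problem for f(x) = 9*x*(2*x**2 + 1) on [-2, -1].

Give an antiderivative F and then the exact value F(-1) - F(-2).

Antiderivative: F(x) = 9*(2*x**2 + 1)**2/8; value = -81

The substitution u = 3*x**2/2 + 3/4 works: f is exactly (dF/du)*(du/dx) for that inner function.
F(x) = 9*(2*x**2 + 1)**2/8 is an antiderivative of f.
Check: d/dx[9*(2*x**2 + 1)**2/8] = 18*x**3 + 9*x, which equals f(x).
F(-1) = 81/8; F(-2) = 729/8.
Integral = F(-1) - F(-2) = -81.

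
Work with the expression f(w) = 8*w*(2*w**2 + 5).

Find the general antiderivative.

F(w) = (-2*w**2 - 5)**2 + C

The substitution u = -2*w**2 - 5 works: f is exactly (dF/du)*(du/dw) for that inner function.
Check: d/dw[(-2*w**2 - 5)**2] = 16*w**3 + 40*w, which equals f(w).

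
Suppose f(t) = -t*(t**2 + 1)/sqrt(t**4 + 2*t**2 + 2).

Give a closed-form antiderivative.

The substitution u = t**4 + 2*t**2 + 2 works: f is exactly (dF/du)*(du/dt) for that inner function.
Check: d/dt[-sqrt(t**4 + 2*t**2 + 2)/2] = (-t**3 - t)/sqrt(t**4 + 2*t**2 + 2), which equals f(t).

An antiderivative is F(t) = -sqrt(t**4 + 2*t**2 + 2)/2.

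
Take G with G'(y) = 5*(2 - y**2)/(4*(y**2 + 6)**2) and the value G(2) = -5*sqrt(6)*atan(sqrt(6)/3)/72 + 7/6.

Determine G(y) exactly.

Check a candidate G(y) by differentiating: d/dy[G] must match the given G'(y).
A general antiderivative is 5*y/(6*y**2 + 36) - 5*sqrt(6)*atan(sqrt(6)*y/6)/72 + C.
The condition gives C = -5*sqrt(6)*atan(sqrt(6)/3)/72 + 7/6 - (-5*sqrt(6)*atan(sqrt(6)/3)/72 + 1/6) = 1.
So G(y) = (-5*sqrt(6)*y**2*atan(sqrt(6)*y/6) + 72*y**2 + 60*y - 30*sqrt(6)*atan(sqrt(6)*y/6) + 432)/(72*y**2 + 432).
Check: d/dy[(-5*sqrt(6)*y**2*atan(sqrt(6)*y/6) + 72*y**2 + 60*y - 30*sqrt(6)*atan(sqrt(6)*y/6) + 432)/(72*y**2 + 432)] = (10 - 5*y**2)/(4*y**4 + 48*y**2 + 144), which equals G'(y).

G(y) = (-5*sqrt(6)*y**2*atan(sqrt(6)*y/6) + 72*y**2 + 60*y - 30*sqrt(6)*atan(sqrt(6)*y/6) + 432)/(72*y**2 + 432)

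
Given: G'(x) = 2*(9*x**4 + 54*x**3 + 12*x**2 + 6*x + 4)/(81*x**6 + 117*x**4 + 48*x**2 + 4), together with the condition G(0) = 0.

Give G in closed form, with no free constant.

G(x) = (6*x**2*atan(3*x) + 9*x**2 + 4*atan(3*x))/(9*x**2 + 6)

Check a candidate G(x) by differentiating: d/dx[G] must match the given G'(x).
A general antiderivative is 2*atan(3*x)/3 - 2/(3*x**2 + 2) + C.
The condition gives C = 0 - (-1) = 1.
So G(x) = (6*x**2*atan(3*x) + 9*x**2 + 4*atan(3*x))/(9*x**2 + 6).
Check: d/dx[(6*x**2*atan(3*x) + 9*x**2 + 4*atan(3*x))/(9*x**2 + 6)] = (18*x**4 + 108*x**3 + 24*x**2 + 12*x + 8)/(81*x**6 + 117*x**4 + 48*x**2 + 4), which equals G'(x).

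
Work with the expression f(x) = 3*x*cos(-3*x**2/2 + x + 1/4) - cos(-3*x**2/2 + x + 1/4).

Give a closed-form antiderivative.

f matches the chain-rule pattern g'(h)*h' with inner function h(x) = -3*x**2/2 + x + 1/4; substituting u = h(x) collapses the integral.
Check: d/dx[-sin(-3*x**2/2 + x + 1/4)] = 3*x*cos(-3*x**2/2 + x + 1/4) - cos(-3*x**2/2 + x + 1/4) = f(x).

An antiderivative is F(x) = -sin(-3*x**2/2 + x + 1/4).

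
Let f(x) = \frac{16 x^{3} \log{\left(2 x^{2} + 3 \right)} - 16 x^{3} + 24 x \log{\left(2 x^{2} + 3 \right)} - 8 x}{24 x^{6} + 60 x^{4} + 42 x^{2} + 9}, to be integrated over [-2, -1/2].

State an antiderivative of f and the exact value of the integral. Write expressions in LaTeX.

f has the shape u'v + uv' for u = - \frac{1}{3 x^{2} + \frac{3}{2}} and v = \log{\left(2 x^{2} + 3 \right)} — it is the derivative of the product u*v.
F(x) = - \frac{\log{\left(2 x^{2} + 3 \right)}}{3 x^{2} + \frac{3}{2}} is an antiderivative of f.
Check: d/dx[- \frac{\log{\left(2 x^{2} + 3 \right)}}{3 x^{2} + \frac{3}{2}}] = \frac{16 x^{3} \log{\left(2 x^{2} + 3 \right)} - 16 x^{3} + 24 x \log{\left(2 x^{2} + 3 \right)} - 8 x}{24 x^{6} + 60 x^{4} + 42 x^{2} + 9} = f(x).
F(-1/2) = - \frac{4 \log{\left(\frac{7}{2} \right)}}{9}; F(-2) = - \frac{2 \log{\left(11 \right)}}{27}.
Integral = F(-1/2) - F(-2) = - \frac{4 \log{\left(\frac{7}{2} \right)}}{9} + \frac{2 \log{\left(11 \right)}}{27}.

Antiderivative: F(x) = - \frac{\log{\left(2 x^{2} + 3 \right)}}{3 x^{2} + \frac{3}{2}}; value = - \frac{4 \log{\left(\frac{7}{2} \right)}}{9} + \frac{2 \log{\left(11 \right)}}{27}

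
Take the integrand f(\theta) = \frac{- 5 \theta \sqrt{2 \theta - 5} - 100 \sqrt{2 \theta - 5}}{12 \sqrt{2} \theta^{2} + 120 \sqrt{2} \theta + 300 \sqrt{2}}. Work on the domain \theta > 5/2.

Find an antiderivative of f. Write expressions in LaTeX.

An antiderivative is F(\theta) = \frac{- 10 \theta \sqrt{2 \theta - 5} + 25 \sqrt{2 \theta - 5}}{12 \sqrt{2} \theta + 60 \sqrt{2}}.

f has the shape u'v + uv' for u = - \frac{5}{6 \left(\theta + 5\right)} and v = \left(\theta - \frac{5}{2}\right)^{\frac{3}{2}} — it is the derivative of the product u*v.
Check: d/d\theta[\frac{- 10 \theta \sqrt{2 \theta - 5} + 25 \sqrt{2 \theta - 5}}{12 \sqrt{2} \theta + 60 \sqrt{2}}] = \frac{- 10 \sqrt{2} \theta^{2} - 175 \sqrt{2} \theta + 500 \sqrt{2}}{24 \theta^{2} \sqrt{2 \theta - 5} + 240 \theta \sqrt{2 \theta - 5} + 600 \sqrt{2 \theta - 5}}, which equals f(\theta).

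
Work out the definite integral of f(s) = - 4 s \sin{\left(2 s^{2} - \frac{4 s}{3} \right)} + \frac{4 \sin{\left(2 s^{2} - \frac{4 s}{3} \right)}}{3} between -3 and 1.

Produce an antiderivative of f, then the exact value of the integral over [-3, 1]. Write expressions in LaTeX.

f matches the chain-rule pattern g'(h)*h' with inner function h(s) = 2 s^{2} - \frac{4 s}{3}; substituting u = h(s) collapses the integral.
F(s) = \cos{\left(2 s^{2} - \frac{4 s}{3} \right)} is an antiderivative of f.
Check: d/ds[\cos{\left(2 s^{2} - \frac{4 s}{3} \right)}] = - 4 s \sin{\left(2 s^{2} - \frac{4 s}{3} \right)} + \frac{4 \sin{\left(2 s^{2} - \frac{4 s}{3} \right)}}{3} = f(s).
F(1) = \cos{\left(\frac{2}{3} \right)}; F(-3) = \cos{\left(22 \right)}.
Integral = F(1) - F(-3) = \cos{\left(\frac{2}{3} \right)} - \cos{\left(22 \right)}.

Antiderivative: F(s) = \cos{\left(2 s^{2} - \frac{4 s}{3} \right)}; value = \cos{\left(\frac{2}{3} \right)} - \cos{\left(22 \right)}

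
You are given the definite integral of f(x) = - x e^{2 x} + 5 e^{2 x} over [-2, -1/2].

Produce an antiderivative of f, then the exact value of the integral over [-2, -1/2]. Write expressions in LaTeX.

Antiderivative: F(x) = - \frac{\left(2 x - 11\right) e^{2 x}}{4}; value = - \frac{15}{4 e^{4}} + \frac{3}{e}

Recognize the product-rule pattern: f = u'v + uv' with u = \frac{11}{4} - \frac{x}{2}, v = e^{2 x}, so integration by parts undoes it.
F(x) = - \frac{\left(2 x - 11\right) e^{2 x}}{4} is an antiderivative of f.
Check: d/dx[- \frac{\left(2 x - 11\right) e^{2 x}}{4}] = - x e^{2 x} + 5 e^{2 x} = f(x).
F(-1/2) = \frac{3}{e}; F(-2) = \frac{15}{4 e^{4}}.
Integral = F(-1/2) - F(-2) = - \frac{15}{4 e^{4}} + \frac{3}{e}.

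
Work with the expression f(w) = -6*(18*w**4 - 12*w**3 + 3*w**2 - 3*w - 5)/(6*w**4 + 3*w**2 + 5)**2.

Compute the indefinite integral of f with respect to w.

F(w) = 3*(2*w - 1)/(6*w**4 + 3*w**2 + 5) + C

Recognize the product-rule pattern: f = u'v + uv' with u = 1/(2*w**4 + w**2 + 5/3), v = 2*w - 1, so integration by parts undoes it.
Check: d/dw[3*(2*w - 1)/(6*w**4 + 3*w**2 + 5)] = (-108*w**4 + 72*w**3 - 18*w**2 + 18*w + 30)/(36*w**8 + 36*w**6 + 69*w**4 + 30*w**2 + 25), which equals f(w).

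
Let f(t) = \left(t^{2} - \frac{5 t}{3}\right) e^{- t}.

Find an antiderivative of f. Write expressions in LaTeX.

An antiderivative is F(t) = - t^{2} e^{- t} - \frac{t e^{- t}}{3} - \frac{e^{- t}}{3}.

Recognize the product-rule pattern: f = u'v + uv' with u = - t^{2} - \frac{t}{3} - \frac{1}{3}, v = e^{- t}, so integration by parts undoes it.
Check: d/dt[- t^{2} e^{- t} - \frac{t e^{- t}}{3} - \frac{e^{- t}}{3}] = \frac{\left(3 t^{2} - 5 t\right) e^{- t}}{3}, which equals f(t).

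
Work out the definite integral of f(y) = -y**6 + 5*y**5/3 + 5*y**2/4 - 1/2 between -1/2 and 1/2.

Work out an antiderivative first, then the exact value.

Integrate term by term and add the pieces.
F(y) = -y**7/7 + 5*y**6/18 + 5*y**3/12 - y/2 is an antiderivative of f.
Check: d/dy[-y**7/7 + 5*y**6/18 + 5*y**3/12 - y/2] = -y**6 + 5*y**5/3 + 5*y**2/4 - 1/2 = f(y).
F(1/2) = -785/4032; F(-1/2) = 205/1008.
Integral = F(1/2) - F(-1/2) = -535/1344.

Antiderivative: F(y) = -y**7/7 + 5*y**6/18 + 5*y**3/12 - y/2; value = -535/1344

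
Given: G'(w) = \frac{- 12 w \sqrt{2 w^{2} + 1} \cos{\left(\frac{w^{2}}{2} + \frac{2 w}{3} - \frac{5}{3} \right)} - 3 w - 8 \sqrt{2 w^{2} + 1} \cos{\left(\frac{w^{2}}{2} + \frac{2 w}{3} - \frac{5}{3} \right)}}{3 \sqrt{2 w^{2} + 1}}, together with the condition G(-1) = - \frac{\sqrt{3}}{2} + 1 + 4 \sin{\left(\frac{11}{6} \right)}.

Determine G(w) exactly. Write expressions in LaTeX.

G(w) = - \frac{\sqrt{2 w^{2} + 1}}{2} - 4 \sin{\left(\frac{w^{2}}{2} + \frac{2 w}{3} - \frac{5}{3} \right)} + 1

Recover the given G'(w) by differentiating a candidate G(w); any mismatch rules it out.
A general antiderivative is - \frac{\sqrt{2 w^{2} + 1}}{2} - 4 \sin{\left(\frac{w^{2}}{2} + \frac{2 w}{3} - \frac{5}{3} \right)} + C.
The condition gives C = - \frac{\sqrt{3}}{2} + 1 + 4 \sin{\left(\frac{11}{6} \right)} - (- \frac{\sqrt{3}}{2} + 4 \sin{\left(\frac{11}{6} \right)}) = 1.
So G(w) = - \frac{\sqrt{2 w^{2} + 1}}{2} - 4 \sin{\left(\frac{w^{2}}{2} + \frac{2 w}{3} - \frac{5}{3} \right)} + 1.
Check: d/dw[- \frac{\sqrt{2 w^{2} + 1}}{2} - 4 \sin{\left(\frac{w^{2}}{2} + \frac{2 w}{3} - \frac{5}{3} \right)} + 1] = \frac{- 12 w \sqrt{2 w^{2} + 1} \cos{\left(\frac{w^{2}}{2} + \frac{2 w}{3} - \frac{5}{3} \right)} - 3 w - 8 \sqrt{2 w^{2} + 1} \cos{\left(\frac{w^{2}}{2} + \frac{2 w}{3} - \frac{5}{3} \right)}}{3 \sqrt{2 w^{2} + 1}} = G'(w).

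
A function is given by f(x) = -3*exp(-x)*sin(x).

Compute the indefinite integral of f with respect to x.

F(x) = 3*(sin(x) + cos(x))*exp(-x)/2 + C

For F(x) to be correct the identity F'(x) - f(x) = 0 must hold.
Check: d/dx[3*(sin(x) + cos(x))*exp(-x)/2] = -3*exp(-x)*sin(x) = f(x).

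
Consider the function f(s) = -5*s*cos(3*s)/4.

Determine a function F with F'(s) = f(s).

For F(s) to be correct the identity F'(s) - f(s) = 0 must hold.
Check: d/ds[5*(-3*s*sin(3*s) - cos(3*s))/36] = -5*s*cos(3*s)/4 = f(s).

An antiderivative is F(s) = 5*(-3*s*sin(3*s) - cos(3*s))/36.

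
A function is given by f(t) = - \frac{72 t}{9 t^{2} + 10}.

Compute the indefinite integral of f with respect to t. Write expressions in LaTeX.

F(t) = - 4 \log{\left(\frac{3 t^{2}}{2} + \frac{5}{3} \right)} + C

The substitution u = \frac{3 t^{2}}{2} + \frac{5}{3} works: f is exactly (dF/du)*(du/dt) for that inner function.
Check: d/dt[- 4 \log{\left(\frac{3 t^{2}}{2} + \frac{5}{3} \right)}] = - \frac{72 t}{9 t^{2} + 10} = f(t).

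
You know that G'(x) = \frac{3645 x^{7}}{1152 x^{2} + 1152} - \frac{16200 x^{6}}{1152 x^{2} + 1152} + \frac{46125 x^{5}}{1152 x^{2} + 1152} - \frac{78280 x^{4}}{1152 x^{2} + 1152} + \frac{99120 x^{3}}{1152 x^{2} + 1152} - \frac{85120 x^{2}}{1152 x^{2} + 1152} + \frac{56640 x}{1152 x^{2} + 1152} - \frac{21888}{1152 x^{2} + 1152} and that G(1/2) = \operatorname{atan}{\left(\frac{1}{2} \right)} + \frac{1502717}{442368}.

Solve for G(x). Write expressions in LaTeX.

G(x) = \frac{3645 x^{6} - 19440 x^{5} + 63720 x^{4} - 124160 x^{3} + 169920 x^{2} - 138240 x + 6912 \operatorname{atan}{\left(x \right)} + 62208}{6912}

Integrate term by term and add the pieces.
A general antiderivative is \frac{5 \left(\frac{3 x^{2}}{4} - \frac{4 x}{3} + 2\right)^{3}}{4} + \operatorname{atan}{\left(x \right)} + C.
The condition gives C = \operatorname{atan}{\left(\frac{1}{2} \right)} + \frac{1502717}{442368} - (\operatorname{atan}{\left(\frac{1}{2} \right)} + \frac{1945085}{442368}) = -1.
So G(x) = \frac{3645 x^{6} - 19440 x^{5} + 63720 x^{4} - 124160 x^{3} + 169920 x^{2} - 138240 x + 6912 \operatorname{atan}{\left(x \right)} + 62208}{6912}.
Check: d/dx[\frac{3645 x^{6} - 19440 x^{5} + 63720 x^{4} - 124160 x^{3} + 169920 x^{2} - 138240 x + 6912 \operatorname{atan}{\left(x \right)} + 62208}{6912}] = \frac{3645 x^{7} - 16200 x^{6} + 46125 x^{5} - 78280 x^{4} + 99120 x^{3} - 85120 x^{2} + 56640 x - 21888}{1152 x^{2} + 1152}, which equals G'(x).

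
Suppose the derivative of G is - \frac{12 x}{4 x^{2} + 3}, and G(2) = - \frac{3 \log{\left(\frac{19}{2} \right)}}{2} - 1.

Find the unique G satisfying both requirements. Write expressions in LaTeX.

G(x) = \frac{- 3 \log{\left(2 x^{2} + \frac{3}{2} \right)} - 2}{2}

G'(x) matches the chain-rule pattern g'(h)*h' with inner function h(x) = 2 x^{2} + \frac{3}{2}; substituting u = h(x) collapses the integral.
A general antiderivative is - \frac{3 \log{\left(2 x^{2} + \frac{3}{2} \right)}}{2} + C.
The condition gives C = - \frac{3 \log{\left(\frac{19}{2} \right)}}{2} - 1 - (- \frac{3 \log{\left(\frac{19}{2} \right)}}{2}) = -1.
So G(x) = \frac{- 3 \log{\left(2 x^{2} + \frac{3}{2} \right)} - 2}{2}.
Check: d/dx[\frac{- 3 \log{\left(2 x^{2} + \frac{3}{2} \right)} - 2}{2}] = - \frac{12 x}{4 x^{2} + 3} = G'(x).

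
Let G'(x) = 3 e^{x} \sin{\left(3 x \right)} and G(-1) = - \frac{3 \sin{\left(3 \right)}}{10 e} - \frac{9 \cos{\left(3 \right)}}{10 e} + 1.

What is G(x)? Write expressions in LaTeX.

G(x) = \frac{3 e^{x} \sin{\left(3 x \right)}}{10} - \frac{9 e^{x} \cos{\left(3 x \right)}}{10} + 1

Since d/dx undoes antidifferentiation here, G(x) must give back the stated G'(x).
A general antiderivative is \frac{3 e^{x} \sin{\left(3 x \right)}}{10} - \frac{9 e^{x} \cos{\left(3 x \right)}}{10} + C.
The condition gives C = - \frac{3 \sin{\left(3 \right)}}{10 e} - \frac{9 \cos{\left(3 \right)}}{10 e} + 1 - (- \frac{3 \sin{\left(3 \right)}}{10 e} - \frac{9 \cos{\left(3 \right)}}{10 e}) = 1.
So G(x) = \frac{3 e^{x} \sin{\left(3 x \right)}}{10} - \frac{9 e^{x} \cos{\left(3 x \right)}}{10} + 1.
Check: d/dx[\frac{3 e^{x} \sin{\left(3 x \right)}}{10} - \frac{9 e^{x} \cos{\left(3 x \right)}}{10} + 1] = 3 e^{x} \sin{\left(3 x \right)} = G'(x).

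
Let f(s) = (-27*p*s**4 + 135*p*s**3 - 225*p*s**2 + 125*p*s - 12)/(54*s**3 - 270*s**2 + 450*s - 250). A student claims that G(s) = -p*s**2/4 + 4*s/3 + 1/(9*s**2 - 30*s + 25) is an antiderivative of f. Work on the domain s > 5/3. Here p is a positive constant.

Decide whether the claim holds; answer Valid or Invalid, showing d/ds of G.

Invalid: d/ds[G] - f = 4/3, which is not 0.

d/ds[G] = (-81*p*s**4 + 405*p*s**3 - 675*p*s**2 + 375*p*s + 216*s**3 - 1080*s**2 + 1800*s - 1036)/(162*s**3 - 810*s**2 + 1350*s - 750)
d/ds[G] - f(s) = 4/3 != 0.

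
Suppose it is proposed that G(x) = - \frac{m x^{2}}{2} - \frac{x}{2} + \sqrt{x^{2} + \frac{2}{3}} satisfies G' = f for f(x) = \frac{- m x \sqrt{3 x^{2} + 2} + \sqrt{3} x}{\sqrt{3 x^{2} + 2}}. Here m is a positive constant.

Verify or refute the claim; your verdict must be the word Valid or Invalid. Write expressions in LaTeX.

Invalid: d/dx[G] - f = - \frac{1}{2}, which is not 0.

d/dx[G] = \frac{- 2 m x \sqrt{3 x^{2} + 2} + 2 \sqrt{3} x - \sqrt{3 x^{2} + 2}}{2 \sqrt{3 x^{2} + 2}}
d/dx[G] - f(x) = - \frac{1}{2} != 0.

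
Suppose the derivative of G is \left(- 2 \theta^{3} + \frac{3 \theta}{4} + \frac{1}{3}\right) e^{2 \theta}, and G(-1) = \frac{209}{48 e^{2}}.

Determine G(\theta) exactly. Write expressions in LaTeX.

G(\theta) = - \theta^{3} e^{2 \theta} + \frac{3 \theta^{2} e^{2 \theta}}{2} - \frac{9 \theta e^{2 \theta}}{8} + \frac{35 e^{2 \theta}}{48}

G'(\theta) has the shape u'v + uv' for u = - \theta^{3} + \frac{3 \theta^{2}}{2} - \frac{9 \theta}{8} + \frac{35}{48} and v = e^{2 \theta} — it is the derivative of the product u*v.
A general antiderivative is \frac{\left(- 48 \theta^{3} + 72 \theta^{2} - 54 \theta + 35\right) e^{2 \theta}}{48} + C.
The condition gives C = \frac{209}{48 e^{2}} - (\frac{209}{48 e^{2}}) = 0.
So G(\theta) = - \theta^{3} e^{2 \theta} + \frac{3 \theta^{2} e^{2 \theta}}{2} - \frac{9 \theta e^{2 \theta}}{8} + \frac{35 e^{2 \theta}}{48}.
Check: d/d\theta[- \theta^{3} e^{2 \theta} + \frac{3 \theta^{2} e^{2 \theta}}{2} - \frac{9 \theta e^{2 \theta}}{8} + \frac{35 e^{2 \theta}}{48}] = - 2 \theta^{3} e^{2 \theta} + \frac{3 \theta e^{2 \theta}}{4} + \frac{e^{2 \theta}}{3}, which equals G'(\theta).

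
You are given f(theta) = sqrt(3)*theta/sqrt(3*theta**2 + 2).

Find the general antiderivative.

f matches the chain-rule pattern g'(h)*h' with inner function h(theta) = theta**2 + 2/3; substituting u = h(theta) collapses the integral.
Check: d/dtheta[sqrt(3)*sqrt(3*theta**2 + 2)/3] = sqrt(3)*theta/sqrt(3*theta**2 + 2) = f(theta).

F(theta) = sqrt(3)*sqrt(3*theta**2 + 2)/3 + C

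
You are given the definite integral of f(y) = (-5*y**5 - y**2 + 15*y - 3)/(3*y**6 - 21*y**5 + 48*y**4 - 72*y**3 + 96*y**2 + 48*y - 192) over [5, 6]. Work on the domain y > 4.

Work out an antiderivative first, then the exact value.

Antiderivative: F(y) = (-91422*(y - 2)*log(y - 4) + 51500*(y - 2)*log(y - 2) + 448*(y - 2)*log(y + 1) + 1737*(y - 2)*log(y**2 + 4) - 4707*(y - 2)*atan(y/2) - 20550)/(21600*(y - 2)); value = -1693*log(2)/400 - 515*log(3)/216 - 523*atan(3)/2400 - 193*log(29)/2400 - 14*log(6)/675 + 14*log(7)/675 + 137/1728 + 523*atan(5/2)/2400 + 193*log(40)/2400 + 515*log(4)/216

Factor the denominator (3*(y - 4)*(y - 2)**2*(y + 1)*(y**2 + 4)) and decompose: f = (193*y - 523)/(1200*(y**2 + 4)) + 14/(675*(y + 1)) + 515/(216*(y - 2)) + 137/(144*(y - 2)**2) - 1693/(400*(y - 4)); each piece integrates to a log, atan, or power term.
F(y) = (-91422*(y - 2)*log(y - 4) + 51500*(y - 2)*log(y - 2) + 448*(y - 2)*log(y + 1) + 1737*(y - 2)*log(y**2 + 4) - 4707*(y - 2)*atan(y/2) - 20550)/(21600*(y - 2)) is an antiderivative of f.
Check: d/dy[(-91422*(y - 2)*log(y - 4) + 51500*(y - 2)*log(y - 2) + 448*(y - 2)*log(y + 1) + 1737*(y - 2)*log(y**2 + 4) - 4707*(y - 2)*atan(y/2) - 20550)/(21600*(y - 2))] = (-5*y**5 - y**2 + 15*y - 3)/(3*y**6 - 21*y**5 + 48*y**4 - 72*y**3 + 96*y**2 + 48*y - 192) = f(y).
F(6) = -1693*log(2)/400 - 523*atan(3)/2400 - 137/576 + 14*log(7)/675 + 193*log(40)/2400 + 515*log(4)/216; F(5) = -137/432 - 523*atan(5/2)/2400 + 14*log(6)/675 + 193*log(29)/2400 + 515*log(3)/216.
Integral = F(6) - F(5) = -1693*log(2)/400 - 515*log(3)/216 - 523*atan(3)/2400 - 193*log(29)/2400 - 14*log(6)/675 + 14*log(7)/675 + 137/1728 + 523*atan(5/2)/2400 + 193*log(40)/2400 + 515*log(4)/216.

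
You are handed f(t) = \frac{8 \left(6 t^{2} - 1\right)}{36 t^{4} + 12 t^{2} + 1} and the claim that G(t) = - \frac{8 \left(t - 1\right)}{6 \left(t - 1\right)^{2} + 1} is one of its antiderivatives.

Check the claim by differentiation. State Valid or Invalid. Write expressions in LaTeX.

d/dt[G] = \frac{48 t^{2} - 96 t + 40}{36 t^{4} - 144 t^{3} + 228 t^{2} - 168 t + 49}
d/dt[G] - f(t) = \frac{3456 t^{5} - 8640 t^{4} + 5760 t^{3} - 1440 t + 432}{1296 t^{8} - 5184 t^{7} + 8640 t^{6} - 7776 t^{5} + 4536 t^{4} - 2160 t^{3} + 816 t^{2} - 168 t + 49} != 0.

Invalid: d/dt[G] - f = \frac{3456 t^{5} - 8640 t^{4} + 5760 t^{3} - 1440 t + 432}{1296 t^{8} - 5184 t^{7} + 8640 t^{6} - 7776 t^{5} + 4536 t^{4} - 2160 t^{3} + 816 t^{2} - 168 t + 49}, which is not 0.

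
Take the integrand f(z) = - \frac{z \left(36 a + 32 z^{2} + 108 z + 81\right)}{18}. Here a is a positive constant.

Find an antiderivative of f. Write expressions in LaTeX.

Since d/dz undoes antidifferentiation here, F'(z) = f(z) is required of F(z).
Check: d/dz[- \frac{z^{2} \left(36 a + 16 z^{2} + 72 z + 81\right)}{36}] = - 2 a z - \frac{16 z^{3}}{9} - 6 z^{2} - \frac{9 z}{2}, which equals f(z).

An antiderivative is F(z) = - \frac{z^{2} \left(36 a + 16 z^{2} + 72 z + 81\right)}{36}.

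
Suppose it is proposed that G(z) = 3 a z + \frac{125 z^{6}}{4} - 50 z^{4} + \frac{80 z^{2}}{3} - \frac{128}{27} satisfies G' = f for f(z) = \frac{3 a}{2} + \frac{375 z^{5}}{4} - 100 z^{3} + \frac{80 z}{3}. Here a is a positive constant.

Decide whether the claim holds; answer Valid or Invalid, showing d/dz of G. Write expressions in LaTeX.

Invalid: d/dz[G] - f = \frac{3 a}{2} + \frac{375 z^{5}}{4} - 100 z^{3} + \frac{80 z}{3}, which is not 0.

d/dz[G] = 3 a + \frac{375 z^{5}}{2} - 200 z^{3} + \frac{160 z}{3}
d/dz[G] - f(z) = \frac{3 a}{2} + \frac{375 z^{5}}{4} - 100 z^{3} + \frac{80 z}{3} != 0.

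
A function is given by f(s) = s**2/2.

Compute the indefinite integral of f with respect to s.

Differentiate the proposed F(s) back; it has to land on f(s) exactly.
Check: d/ds[s**3/6] = s**2/2 = f(s).

F(s) = s**3/6 + C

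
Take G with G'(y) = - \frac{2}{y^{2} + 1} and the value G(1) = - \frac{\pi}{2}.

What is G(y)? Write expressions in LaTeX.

Whatever form G(y) takes, its d/dy must return the stated G'(y).
A general antiderivative is - 2 \operatorname{atan}{\left(y \right)} + C.
The condition gives C = - \frac{\pi}{2} - (- \frac{\pi}{2}) = 0.
So G(y) = - 2 \operatorname{atan}{\left(y \right)}.
Check: d/dy[- 2 \operatorname{atan}{\left(y \right)}] = - \frac{2}{y^{2} + 1} = G'(y).

G(y) = - 2 \operatorname{atan}{\left(y \right)}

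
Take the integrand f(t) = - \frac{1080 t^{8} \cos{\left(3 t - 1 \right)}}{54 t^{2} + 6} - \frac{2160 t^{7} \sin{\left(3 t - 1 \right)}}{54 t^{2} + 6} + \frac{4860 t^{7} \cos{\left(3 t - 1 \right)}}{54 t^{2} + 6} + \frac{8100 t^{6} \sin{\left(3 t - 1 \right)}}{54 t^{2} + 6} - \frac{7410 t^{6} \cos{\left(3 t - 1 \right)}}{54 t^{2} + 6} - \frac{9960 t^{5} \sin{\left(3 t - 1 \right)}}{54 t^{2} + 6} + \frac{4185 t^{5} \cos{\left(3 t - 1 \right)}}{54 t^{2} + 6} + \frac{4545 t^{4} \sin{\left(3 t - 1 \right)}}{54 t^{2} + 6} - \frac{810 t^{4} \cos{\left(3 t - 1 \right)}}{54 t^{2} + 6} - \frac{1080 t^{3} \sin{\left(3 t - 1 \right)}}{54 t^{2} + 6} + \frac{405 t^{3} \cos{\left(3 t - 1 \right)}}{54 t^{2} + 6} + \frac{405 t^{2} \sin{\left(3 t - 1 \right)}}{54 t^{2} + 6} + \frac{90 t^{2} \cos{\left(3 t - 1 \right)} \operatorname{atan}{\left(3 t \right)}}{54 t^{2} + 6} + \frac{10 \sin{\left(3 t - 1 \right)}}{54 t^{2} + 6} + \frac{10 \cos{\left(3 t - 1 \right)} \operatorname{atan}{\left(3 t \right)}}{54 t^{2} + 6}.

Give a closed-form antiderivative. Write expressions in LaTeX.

f has the shape u'v + uv' for u = - \frac{20 \left(t^{2} - \frac{3 t}{2}\right)^{3}}{3} + \frac{5 \operatorname{atan}{\left(3 t \right)}}{9} and v = \sin{\left(3 t - 1 \right)} — it is the derivative of the product u*v.
Check: d/dt[- \frac{20 t^{6} \sin{\left(3 t - 1 \right)}}{3} + 30 t^{5} \sin{\left(3 t - 1 \right)} - 45 t^{4} \sin{\left(3 t - 1 \right)} + \frac{45 t^{3} \sin{\left(3 t - 1 \right)}}{2} + \frac{5 \sin{\left(3 t - 1 \right)} \operatorname{atan}{\left(3 t \right)}}{9}] = \frac{- 1080 t^{8} \cos{\left(3 t - 1 \right)} - 2160 t^{7} \sin{\left(3 t - 1 \right)} + 4860 t^{7} \cos{\left(3 t - 1 \right)} + 8100 t^{6} \sin{\left(3 t - 1 \right)} - 7410 t^{6} \cos{\left(3 t - 1 \right)} - 9960 t^{5} \sin{\left(3 t - 1 \right)} + 4185 t^{5} \cos{\left(3 t - 1 \right)} + 4545 t^{4} \sin{\left(3 t - 1 \right)} - 810 t^{4} \cos{\left(3 t - 1 \right)} - 1080 t^{3} \sin{\left(3 t - 1 \right)} + 405 t^{3} \cos{\left(3 t - 1 \right)} + 405 t^{2} \sin{\left(3 t - 1 \right)} + 90 t^{2} \cos{\left(3 t - 1 \right)} \operatorname{atan}{\left(3 t \right)} + 10 \sin{\left(3 t - 1 \right)} + 10 \cos{\left(3 t - 1 \right)} \operatorname{atan}{\left(3 t \right)}}{54 t^{2} + 6}, which equals f(t).

An antiderivative is F(t) = - \frac{20 t^{6} \sin{\left(3 t - 1 \right)}}{3} + 30 t^{5} \sin{\left(3 t - 1 \right)} - 45 t^{4} \sin{\left(3 t - 1 \right)} + \frac{45 t^{3} \sin{\left(3 t - 1 \right)}}{2} + \frac{5 \sin{\left(3 t - 1 \right)} \operatorname{atan}{\left(3 t \right)}}{9}.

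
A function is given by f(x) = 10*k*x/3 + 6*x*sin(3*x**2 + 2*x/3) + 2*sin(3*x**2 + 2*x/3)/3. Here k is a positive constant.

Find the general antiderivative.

F(x) = 5*k*x**2/3 - cos(3*x**2 + 2*x/3) + C

The integrand splits into summands that can be handled one at a time.
Check: d/dx[5*k*x**2/3 - cos(3*x**2 + 2*x/3)] = 10*k*x/3 + 6*x*sin(3*x**2 + 2*x/3) + 2*sin(3*x**2 + 2*x/3)/3 = f(x).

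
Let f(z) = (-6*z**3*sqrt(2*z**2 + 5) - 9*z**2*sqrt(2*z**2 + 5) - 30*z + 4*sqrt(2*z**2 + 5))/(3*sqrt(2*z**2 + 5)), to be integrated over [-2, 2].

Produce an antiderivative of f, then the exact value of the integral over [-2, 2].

Check any antiderivative F(z) by computing F'(z) and comparing it with f(z).
F(z) = (-3*z**4 - 6*z**3 + 8*z - 30*sqrt(2*z**2 + 5))/6 is an antiderivative of f.
Check: d/dz[(-3*z**4 - 6*z**3 + 8*z - 30*sqrt(2*z**2 + 5))/6] = (-6*z**3*sqrt(2*z**2 + 5) - 9*z**2*sqrt(2*z**2 + 5) - 30*z + 4*sqrt(2*z**2 + 5))/(3*sqrt(2*z**2 + 5)) = f(z).
F(2) = -5*sqrt(13) - 40/3; F(-2) = -5*sqrt(13) - 8/3.
Integral = F(2) - F(-2) = -32/3.

Antiderivative: F(z) = (-3*z**4 - 6*z**3 + 8*z - 30*sqrt(2*z**2 + 5))/6; value = -32/3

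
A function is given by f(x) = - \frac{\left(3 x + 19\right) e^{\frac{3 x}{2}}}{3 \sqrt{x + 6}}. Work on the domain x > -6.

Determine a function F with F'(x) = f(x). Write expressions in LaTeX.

An antiderivative is F(x) = - \frac{2 \sqrt{x + 6} e^{\frac{3 x}{2}}}{3}.

f has the shape u'v + uv' for u = - \frac{2 \sqrt{x + 6}}{3} and v = e^{\frac{3 x}{2}} — it is the derivative of the product u*v.
Check: d/dx[- \frac{2 \sqrt{x + 6} e^{\frac{3 x}{2}}}{3}] = \frac{- 3 x e^{\frac{3 x}{2}} - 19 e^{\frac{3 x}{2}}}{3 \sqrt{x + 6}}, which equals f(x).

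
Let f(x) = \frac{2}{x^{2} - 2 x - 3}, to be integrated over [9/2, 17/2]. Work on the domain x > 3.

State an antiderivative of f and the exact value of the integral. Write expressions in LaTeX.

Antiderivative: F(x) = \frac{\log{\left(x - 3 \right)} - \log{\left(x + 1 \right)}}{2}; value = - \frac{\log{\left(\frac{19}{2} \right)}}{2} - \frac{\log{\left(\frac{3}{2} \right)}}{2} + \log{\left(\frac{11}{2} \right)}

Factor the denominator (\left(x - 3\right) \left(x + 1\right)) and decompose: f = - \frac{1}{2 \left(x + 1\right)} + \frac{1}{2 \left(x - 3\right)}; each piece integrates to a log, atan, or power term.
F(x) = \frac{\log{\left(x - 3 \right)} - \log{\left(x + 1 \right)}}{2} is an antiderivative of f.
Check: d/dx[\frac{\log{\left(x - 3 \right)} - \log{\left(x + 1 \right)}}{2}] = \frac{2}{x^{2} - 2 x - 3} = f(x).
F(17/2) = - \frac{\log{\left(\frac{19}{2} \right)}}{2} + \frac{\log{\left(\frac{11}{2} \right)}}{2}; F(9/2) = - \frac{\log{\left(\frac{11}{2} \right)}}{2} + \frac{\log{\left(\frac{3}{2} \right)}}{2}.
Integral = F(17/2) - F(9/2) = - \frac{\log{\left(\frac{19}{2} \right)}}{2} - \frac{\log{\left(\frac{3}{2} \right)}}{2} + \log{\left(\frac{11}{2} \right)}.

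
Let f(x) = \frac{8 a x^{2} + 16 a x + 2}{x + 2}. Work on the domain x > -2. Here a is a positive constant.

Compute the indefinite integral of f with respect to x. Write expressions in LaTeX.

F(x) = 2 \left(2 a x^{2} + \log{\left(x + 2 \right)}\right) + C

Whatever form F(x) takes, F'(x) = f(x) is non-negotiable.
Check: d/dx[2 \left(2 a x^{2} + \log{\left(x + 2 \right)}\right)] = \frac{8 a x^{2} + 16 a x + 2}{x + 2} = f(x).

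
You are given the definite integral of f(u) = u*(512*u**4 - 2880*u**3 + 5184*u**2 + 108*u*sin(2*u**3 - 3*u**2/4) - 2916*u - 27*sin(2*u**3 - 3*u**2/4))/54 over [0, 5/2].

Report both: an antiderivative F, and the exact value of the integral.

Antiderivative: F(u) = 128*u**6/81 - 32*u**5/3 + 24*u**4 - 18*u**3 - cos(2*u**3 - 3*u**2/4)/3; value = 233/324 - cos(425/16)/3

For F(u) to be correct the identity F'(u) - f(u) = 0 must hold.
F(u) = 128*u**6/81 - 32*u**5/3 + 24*u**4 - 18*u**3 - cos(2*u**3 - 3*u**2/4)/3 is an antiderivative of f.
Check: d/du[128*u**6/81 - 32*u**5/3 + 24*u**4 - 18*u**3 - cos(2*u**3 - 3*u**2/4)/3] = 256*u**5/27 - 160*u**4/3 + 96*u**3 + 2*u**2*sin(2*u**3 - 3*u**2/4) - 54*u**2 - u*sin(2*u**3 - 3*u**2/4)/2, which equals f(u).
F(5/2) = 125/324 - cos(425/16)/3; F(0) = -1/3.
Integral = F(5/2) - F(0) = 233/324 - cos(425/16)/3.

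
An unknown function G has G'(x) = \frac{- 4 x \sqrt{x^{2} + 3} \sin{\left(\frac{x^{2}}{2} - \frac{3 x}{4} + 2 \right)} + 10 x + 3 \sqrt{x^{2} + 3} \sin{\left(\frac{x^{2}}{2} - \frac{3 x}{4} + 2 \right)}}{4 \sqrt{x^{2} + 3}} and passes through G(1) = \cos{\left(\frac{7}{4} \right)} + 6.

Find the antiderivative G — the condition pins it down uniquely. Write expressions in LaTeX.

Check a candidate G(x) by differentiating: d/dx[G] must match the given G'(x).
A general antiderivative is \frac{5 \sqrt{x^{2} + 3}}{2} + \cos{\left(\frac{x^{2}}{2} - \frac{3 x}{4} + 2 \right)} + C.
The condition gives C = \cos{\left(\frac{7}{4} \right)} + 6 - (\cos{\left(\frac{7}{4} \right)} + 5) = 1.
So G(x) = \frac{5 \sqrt{x^{2} + 3} + 2 \cos{\left(\frac{x^{2}}{2} - \frac{3 x}{4} + 2 \right)} + 2}{2}.
Check: d/dx[\frac{5 \sqrt{x^{2} + 3} + 2 \cos{\left(\frac{x^{2}}{2} - \frac{3 x}{4} + 2 \right)} + 2}{2}] = \frac{- 4 x \sqrt{x^{2} + 3} \sin{\left(\frac{x^{2}}{2} - \frac{3 x}{4} + 2 \right)} + 10 x + 3 \sqrt{x^{2} + 3} \sin{\left(\frac{x^{2}}{2} - \frac{3 x}{4} + 2 \right)}}{4 \sqrt{x^{2} + 3}} = G'(x).

G(x) = \frac{5 \sqrt{x^{2} + 3} + 2 \cos{\left(\frac{x^{2}}{2} - \frac{3 x}{4} + 2 \right)} + 2}{2}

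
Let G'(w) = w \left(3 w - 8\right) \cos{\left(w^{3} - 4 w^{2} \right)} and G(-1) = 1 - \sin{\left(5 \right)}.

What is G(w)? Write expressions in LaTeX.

The substitution u = w^{3} - 4 w^{2} works: G'(w) is exactly (dG/du)*(du/dw) for that inner function.
A general antiderivative is \sin{\left(w^{3} - 4 w^{2} \right)} + C.
The condition gives C = 1 - \sin{\left(5 \right)} - (- \sin{\left(5 \right)}) = 1.
So G(w) = \sin{\left(w^{3} - 4 w^{2} \right)} + 1.
Check: d/dw[\sin{\left(w^{3} - 4 w^{2} \right)} + 1] = 3 w^{2} \cos{\left(w^{3} - 4 w^{2} \right)} - 8 w \cos{\left(w^{3} - 4 w^{2} \right)}, which equals G'(w).

G(w) = \sin{\left(w^{3} - 4 w^{2} \right)} + 1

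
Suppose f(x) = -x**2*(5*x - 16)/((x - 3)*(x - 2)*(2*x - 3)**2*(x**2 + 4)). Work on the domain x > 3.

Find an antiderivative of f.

Factor the denominator ((x - 3)*(x - 2)*(2*x - 3)**2*(x**2 + 4)) and decompose: f = -(547*x - 2142)/(8125*(x**2 + 4)) + 3738/(625*(2*x - 3)) + 102/(25*(2*x - 3)**2) - 3/(x - 2) + 1/(13*(x - 3)); each piece integrates to a log, atan, or power term.
Check: d/dx[log(x - 3)/13 - 3*log(x - 2) + 1869*log(x - 3/2)/625 - 547*log(x**2 + 4)/16250 + 1071*atan(x/2)/8125 - 51/(50*x - 75)] = (-5*x**3 + 16*x**2)/(4*x**6 - 32*x**5 + 109*x**4 - 245*x**3 + 426*x**2 - 468*x + 216), which equals f(x).

An antiderivative is F(x) = log(x - 3)/13 - 3*log(x - 2) + 1869*log(x - 3/2)/625 - 547*log(x**2 + 4)/16250 + 1071*atan(x/2)/8125 - 51/(50*x - 75).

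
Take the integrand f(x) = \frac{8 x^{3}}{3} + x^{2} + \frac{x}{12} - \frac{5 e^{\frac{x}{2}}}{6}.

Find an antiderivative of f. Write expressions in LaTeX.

An antiderivative is F(x) = \frac{2 \left(x^{2} + \frac{x}{4}\right)^{2}}{3} - \frac{5 e^{\frac{x}{2}}}{3}.

Integrate term by term and add the pieces.
Check: d/dx[\frac{2 \left(x^{2} + \frac{x}{4}\right)^{2}}{3} - \frac{5 e^{\frac{x}{2}}}{3}] = \frac{8 x^{3}}{3} + x^{2} + \frac{x}{12} - \frac{5 e^{\frac{x}{2}}}{6} = f(x).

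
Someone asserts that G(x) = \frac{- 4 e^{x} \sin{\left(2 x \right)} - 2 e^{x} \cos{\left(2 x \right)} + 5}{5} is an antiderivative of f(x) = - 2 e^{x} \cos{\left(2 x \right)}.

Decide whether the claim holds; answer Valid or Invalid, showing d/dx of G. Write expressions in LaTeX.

d/dx[G] = - 2 e^{x} \cos{\left(2 x \right)}
This equals f(x) exactly, so the claim holds.

Valid - the claim checks out under differentiation.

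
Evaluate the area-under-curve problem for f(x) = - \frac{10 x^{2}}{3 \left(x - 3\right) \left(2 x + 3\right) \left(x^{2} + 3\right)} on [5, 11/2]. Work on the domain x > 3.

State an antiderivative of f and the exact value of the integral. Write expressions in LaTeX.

Antiderivative: F(x) = - \frac{5 \log{\left(x - 3 \right)}}{18} + \frac{10 \log{\left(x + \frac{3}{2} \right)}}{63} + \frac{5 \log{\left(x^{2} + 3 \right)}}{84} - \frac{25 \sqrt{3} \operatorname{atan}{\left(\frac{\sqrt{3} x}{3} \right)}}{126}; value = - \frac{25 \sqrt{3} \operatorname{atan}{\left(\frac{11 \sqrt{3}}{6} \right)}}{126} - \frac{10 \log{\left(\frac{13}{2} \right)}}{63} - \frac{5 \log{\left(\frac{5}{2} \right)}}{18} - \frac{5 \log{\left(28 \right)}}{84} + \frac{5 \log{\left(2 \right)}}{18} + \frac{5 \log{\left(\frac{133}{4} \right)}}{84} + \frac{10 \log{\left(7 \right)}}{63} + \frac{25 \sqrt{3} \operatorname{atan}{\left(\frac{5 \sqrt{3}}{3} \right)}}{126}

Factor the denominator (3 \left(x - 3\right) \left(2 x + 3\right) \left(x^{2} + 3\right)) and decompose: f = \frac{5 \left(x - 5\right)}{42 \left(x^{2} + 3\right)} + \frac{20}{63 \left(2 x + 3\right)} - \frac{5}{18 \left(x - 3\right)}; each piece integrates to a log, atan, or power term.
F(x) = - \frac{5 \log{\left(x - 3 \right)}}{18} + \frac{10 \log{\left(x + \frac{3}{2} \right)}}{63} + \frac{5 \log{\left(x^{2} + 3 \right)}}{84} - \frac{25 \sqrt{3} \operatorname{atan}{\left(\frac{\sqrt{3} x}{3} \right)}}{126} is an antiderivative of f.
Check: d/dx[- \frac{5 \log{\left(x - 3 \right)}}{18} + \frac{10 \log{\left(x + \frac{3}{2} \right)}}{63} + \frac{5 \log{\left(x^{2} + 3 \right)}}{84} - \frac{25 \sqrt{3} \operatorname{atan}{\left(\frac{\sqrt{3} x}{3} \right)}}{126}] = - \frac{10 x^{2}}{6 x^{4} - 9 x^{3} - 9 x^{2} - 27 x - 81}, which equals f(x).
F(11/2) = - \frac{25 \sqrt{3} \operatorname{atan}{\left(\frac{11 \sqrt{3}}{6} \right)}}{126} - \frac{5 \log{\left(\frac{5}{2} \right)}}{18} + \frac{5 \log{\left(\frac{133}{4} \right)}}{84} + \frac{10 \log{\left(7 \right)}}{63}; F(5) = - \frac{25 \sqrt{3} \operatorname{atan}{\left(\frac{5 \sqrt{3}}{3} \right)}}{126} - \frac{5 \log{\left(2 \right)}}{18} + \frac{5 \log{\left(28 \right)}}{84} + \frac{10 \log{\left(\frac{13}{2} \right)}}{63}.
Integral = F(11/2) - F(5) = - \frac{25 \sqrt{3} \operatorname{atan}{\left(\frac{11 \sqrt{3}}{6} \right)}}{126} - \frac{10 \log{\left(\frac{13}{2} \right)}}{63} - \frac{5 \log{\left(\frac{5}{2} \right)}}{18} - \frac{5 \log{\left(28 \right)}}{84} + \frac{5 \log{\left(2 \right)}}{18} + \frac{5 \log{\left(\frac{133}{4} \right)}}{84} + \frac{10 \log{\left(7 \right)}}{63} + \frac{25 \sqrt{3} \operatorname{atan}{\left(\frac{5 \sqrt{3}}{3} \right)}}{126}.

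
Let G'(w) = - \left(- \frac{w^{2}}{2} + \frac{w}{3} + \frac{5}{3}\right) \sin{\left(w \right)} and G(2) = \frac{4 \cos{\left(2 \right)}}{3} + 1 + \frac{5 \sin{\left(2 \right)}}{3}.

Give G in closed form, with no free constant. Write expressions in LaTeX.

Since d/dw undoes antidifferentiation here, G(w) must give back the stated G'(w).
A general antiderivative is - \frac{w^{2} \cos{\left(w \right)}}{2} + w \sin{\left(w \right)} + \frac{w \cos{\left(w \right)}}{3} - \frac{\sin{\left(w \right)}}{3} + \frac{8 \cos{\left(w \right)}}{3} + C.
The condition gives C = \frac{4 \cos{\left(2 \right)}}{3} + 1 + \frac{5 \sin{\left(2 \right)}}{3} - (\frac{4 \cos{\left(2 \right)}}{3} + \frac{5 \sin{\left(2 \right)}}{3}) = 1.
So G(w) = \frac{- 3 w^{2} \cos{\left(w \right)} + 6 w \sin{\left(w \right)} + 2 w \cos{\left(w \right)} - 2 \sin{\left(w \right)} + 16 \cos{\left(w \right)} + 6}{6}.
Check: d/dw[\frac{- 3 w^{2} \cos{\left(w \right)} + 6 w \sin{\left(w \right)} + 2 w \cos{\left(w \right)} - 2 \sin{\left(w \right)} + 16 \cos{\left(w \right)} + 6}{6}] = \frac{w^{2} \sin{\left(w \right)}}{2} - \frac{w \sin{\left(w \right)}}{3} - \frac{5 \sin{\left(w \right)}}{3}, which equals G'(w).

G(w) = \frac{- 3 w^{2} \cos{\left(w \right)} + 6 w \sin{\left(w \right)} + 2 w \cos{\left(w \right)} - 2 \sin{\left(w \right)} + 16 \cos{\left(w \right)} + 6}{6}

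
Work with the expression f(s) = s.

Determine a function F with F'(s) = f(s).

An antiderivative F(s) passes only if d/ds[F] lands on f(s) exactly.
Check: d/ds[(s - 2)*(s + 2)/2] = s = f(s).

An antiderivative is F(s) = (s - 2)*(s + 2)/2.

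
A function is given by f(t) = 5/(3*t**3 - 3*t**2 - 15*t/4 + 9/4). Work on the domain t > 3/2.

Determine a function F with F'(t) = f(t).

The denominator factors as 3*(t + 1)*(2*t - 3)*(2*t - 1); partial fractions split f into directly integrable pieces: -20/(9*(2*t - 1)) + 4/(3*(2*t - 3)) + 4/(9*(t + 1)).
Check: d/dt[2*log(t - 3/2)/3 - 10*log(t - 1/2)/9 + 4*log(t + 1)/9] = 20/(12*t**3 - 12*t**2 - 15*t + 9), which equals f(t).

An antiderivative is F(t) = 2*log(t - 3/2)/3 - 10*log(t - 1/2)/9 + 4*log(t + 1)/9.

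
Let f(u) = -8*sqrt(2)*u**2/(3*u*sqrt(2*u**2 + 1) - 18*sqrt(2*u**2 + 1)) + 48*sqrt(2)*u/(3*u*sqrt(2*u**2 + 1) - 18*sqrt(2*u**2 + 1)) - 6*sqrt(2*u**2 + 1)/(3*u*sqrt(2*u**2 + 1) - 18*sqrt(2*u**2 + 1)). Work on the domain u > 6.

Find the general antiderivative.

The integrand splits into summands that can be handled one at a time.
Check: d/du[-4*sqrt(4*u**2 + 2)/3 - 2*log(u/2 - 3)] = (-8*sqrt(2)*u**2 + 48*sqrt(2)*u - 6*sqrt(2*u**2 + 1))/(3*u*sqrt(2*u**2 + 1) - 18*sqrt(2*u**2 + 1)), which equals f(u).

F(u) = -4*sqrt(4*u**2 + 2)/3 - 2*log(u/2 - 3) + C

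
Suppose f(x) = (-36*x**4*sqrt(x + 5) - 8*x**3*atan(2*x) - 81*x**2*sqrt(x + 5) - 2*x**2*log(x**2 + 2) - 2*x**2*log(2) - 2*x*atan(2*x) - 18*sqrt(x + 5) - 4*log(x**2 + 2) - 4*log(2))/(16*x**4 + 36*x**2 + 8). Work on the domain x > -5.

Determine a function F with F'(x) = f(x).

Recover f(x) by differentiating a candidate F(x); any mismatch rules it out.
Check: d/dx[-3*x*sqrt(x + 5)/2 - 15*sqrt(x + 5)/2 - log(2*x**2 + 4)*atan(2*x)/4] = (-36*x**5 - 180*x**4 - 8*x**3*sqrt(x + 5)*atan(2*x) - 81*x**3 - 2*x**2*sqrt(x + 5)*log(x**2 + 2) - 2*x**2*sqrt(x + 5)*log(2) - 405*x**2 - 2*x*sqrt(x + 5)*atan(2*x) - 18*x - 4*sqrt(x + 5)*log(x**2 + 2) - 4*sqrt(x + 5)*log(2) - 90)/(16*x**4*sqrt(x + 5) + 36*x**2*sqrt(x + 5) + 8*sqrt(x + 5)), which equals f(x).

An antiderivative is F(x) = -3*x*sqrt(x + 5)/2 - 15*sqrt(x + 5)/2 - log(2*x**2 + 4)*atan(2*x)/4.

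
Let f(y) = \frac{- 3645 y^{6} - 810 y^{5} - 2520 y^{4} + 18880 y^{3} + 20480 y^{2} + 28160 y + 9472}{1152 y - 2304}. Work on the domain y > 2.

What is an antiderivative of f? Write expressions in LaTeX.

An antiderivative is F(y) = - \frac{135 y^{6}}{256} - \frac{45 y^{5}}{32} - \frac{65 y^{4}}{16} - \frac{145 y^{3}}{27} - \frac{65 y^{2}}{9} - \frac{40 y}{9} - \frac{2 \log{\left(2 y - 4 \right)}}{3}.

Recover f(y) by differentiating a candidate F(y); any mismatch rules it out.
Check: d/dy[- \frac{135 y^{6}}{256} - \frac{45 y^{5}}{32} - \frac{65 y^{4}}{16} - \frac{145 y^{3}}{27} - \frac{65 y^{2}}{9} - \frac{40 y}{9} - \frac{2 \log{\left(2 y - 4 \right)}}{3}] = \frac{- 3645 y^{6} - 810 y^{5} - 2520 y^{4} + 18880 y^{3} + 20480 y^{2} + 28160 y + 9472}{1152 y - 2304} = f(y).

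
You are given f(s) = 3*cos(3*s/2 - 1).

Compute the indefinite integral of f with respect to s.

Whatever form F(s) takes, F'(s) = f(s) is non-negotiable.
Check: d/ds[2*sin(3*s/2 - 1)] = 3*cos(3*s/2 - 1) = f(s).

F(s) = 2*sin(3*s/2 - 1) + C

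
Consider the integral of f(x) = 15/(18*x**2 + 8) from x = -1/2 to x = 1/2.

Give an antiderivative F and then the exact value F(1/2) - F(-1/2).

Whatever form F(x) takes, F'(x) = f(x) is non-negotiable.
F(x) = 5*atan(3*x/2)/4 is an antiderivative of f.
Check: d/dx[5*atan(3*x/2)/4] = 15/(18*x**2 + 8) = f(x).
F(1/2) = 5*atan(3/4)/4; F(-1/2) = -5*atan(3/4)/4.
Integral = F(1/2) - F(-1/2) = 5*atan(3/4)/2.

Antiderivative: F(x) = 5*atan(3*x/2)/4; value = 5*atan(3/4)/2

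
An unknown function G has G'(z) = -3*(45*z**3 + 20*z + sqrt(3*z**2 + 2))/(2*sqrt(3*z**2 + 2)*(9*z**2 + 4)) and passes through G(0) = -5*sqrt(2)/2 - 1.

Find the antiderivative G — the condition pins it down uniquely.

G(z) = -5*sqrt(3*z**2 + 2)/2 - atan(3*z/2)/4 - 1

For G(z) to be correct, d/dz[G] must agree with the stated G'(z) identically.
A general antiderivative is -5*sqrt(3*z**2 + 2)/2 - atan(3*z/2)/4 + C.
The condition gives C = -5*sqrt(2)/2 - 1 - (-5*sqrt(2)/2) = -1.
So G(z) = -5*sqrt(3*z**2 + 2)/2 - atan(3*z/2)/4 - 1.
Check: d/dz[-5*sqrt(3*z**2 + 2)/2 - atan(3*z/2)/4 - 1] = (-135*z**3 - 60*z - 3*sqrt(3*z**2 + 2))/(18*z**2*sqrt(3*z**2 + 2) + 8*sqrt(3*z**2 + 2)), which equals G'(z).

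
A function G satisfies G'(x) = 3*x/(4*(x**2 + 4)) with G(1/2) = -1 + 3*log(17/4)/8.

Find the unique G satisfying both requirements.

G(x) = 3*log(x**2 + 4)/8 - 1

The substitution u = x**2 + 4 works: G'(x) is exactly (dG/du)*(du/dx) for that inner function.
A general antiderivative is 3*log(x**2 + 4)/8 + C.
The condition gives C = -1 + 3*log(17/4)/8 - (3*log(17/4)/8) = -1.
So G(x) = 3*log(x**2 + 4)/8 - 1.
Check: d/dx[3*log(x**2 + 4)/8 - 1] = 3*x/(4*x**2 + 16), which equals G'(x).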